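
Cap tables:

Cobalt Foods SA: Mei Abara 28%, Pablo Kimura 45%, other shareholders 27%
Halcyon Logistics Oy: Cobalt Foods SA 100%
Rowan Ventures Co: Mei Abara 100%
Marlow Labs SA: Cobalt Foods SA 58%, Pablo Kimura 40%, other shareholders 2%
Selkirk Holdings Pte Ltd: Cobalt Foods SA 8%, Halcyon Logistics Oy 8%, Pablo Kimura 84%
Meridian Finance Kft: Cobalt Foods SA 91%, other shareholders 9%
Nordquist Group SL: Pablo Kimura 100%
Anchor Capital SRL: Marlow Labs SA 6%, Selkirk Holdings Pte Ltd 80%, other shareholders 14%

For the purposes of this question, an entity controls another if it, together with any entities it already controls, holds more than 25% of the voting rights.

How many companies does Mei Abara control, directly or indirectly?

5

Mei holds 28% of Cobalt, so Mei controls Cobalt.
Cobalt holds 100% of Halcyon, so Mei controls Halcyon.
Mei holds 100% of Rowan, so Mei controls Rowan.
Cobalt holds 58% of Marlow, so Mei controls Marlow.
Cobalt holds 91% of Meridian, so Mei controls Meridian.
No other company's threshold is met.
Mei controls 5 companies.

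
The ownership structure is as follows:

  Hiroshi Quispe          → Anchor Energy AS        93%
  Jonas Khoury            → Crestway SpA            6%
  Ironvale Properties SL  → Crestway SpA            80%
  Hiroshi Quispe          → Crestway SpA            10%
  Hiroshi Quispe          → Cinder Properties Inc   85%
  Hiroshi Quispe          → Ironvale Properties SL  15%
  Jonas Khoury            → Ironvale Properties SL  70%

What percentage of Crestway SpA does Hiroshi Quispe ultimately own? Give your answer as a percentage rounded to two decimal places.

Hiroshi reaches Crestway along 2 paths.
Via Ironvale: 15% × 80% = 12%.
Direct stake: 10% = 10%.
Total: 12% + 10% = 22%.
Rounded: 22.00%.

22.00%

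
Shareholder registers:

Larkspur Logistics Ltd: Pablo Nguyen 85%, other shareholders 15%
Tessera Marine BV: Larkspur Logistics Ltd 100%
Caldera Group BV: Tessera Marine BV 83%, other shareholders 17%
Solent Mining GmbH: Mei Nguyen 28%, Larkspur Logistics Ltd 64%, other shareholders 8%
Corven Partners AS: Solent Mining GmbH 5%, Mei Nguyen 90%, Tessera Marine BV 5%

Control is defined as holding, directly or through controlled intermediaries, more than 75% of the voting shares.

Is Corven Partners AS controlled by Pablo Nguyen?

No

Pablo holds 85% of Larkspur, so Pablo controls Larkspur.
Larkspur holds 100% of Tessera, so Pablo controls Tessera.
Tessera holds 83% of Caldera, so Pablo controls Caldera.
In Corven, Pablo's side holds only 5%, not > 75%.
So Pablo does not control Corven.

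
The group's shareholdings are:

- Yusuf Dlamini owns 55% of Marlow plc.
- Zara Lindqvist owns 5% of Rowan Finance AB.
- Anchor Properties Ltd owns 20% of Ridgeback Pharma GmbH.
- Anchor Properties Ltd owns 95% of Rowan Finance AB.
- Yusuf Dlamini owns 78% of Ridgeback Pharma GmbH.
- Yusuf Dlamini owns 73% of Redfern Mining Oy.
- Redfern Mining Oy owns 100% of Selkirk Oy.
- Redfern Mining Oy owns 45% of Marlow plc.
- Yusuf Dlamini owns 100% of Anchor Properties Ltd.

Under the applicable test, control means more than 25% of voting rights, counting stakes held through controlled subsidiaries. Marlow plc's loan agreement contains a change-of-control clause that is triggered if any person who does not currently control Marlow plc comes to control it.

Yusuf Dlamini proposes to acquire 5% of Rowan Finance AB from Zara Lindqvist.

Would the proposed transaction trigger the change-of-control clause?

The purchase adds only to Yusuf's holdings (Zara's stake shrinks), so Yusuf is the only person who could newly come to control Marlow.
Yusuf holds 73% of Redfern, so Yusuf controls Redfern.
Redfern and Yusuf together hold 45% + 55% = 100% of Marlow, so Yusuf controls Marlow.
So Yusuf already controls Marlow before the transaction.
After the purchase, Yusuf holds 5% of Rowan directly, and Zara's stake falls to 0%.
Yusuf controlled Marlow already, so this is not a new person acquiring control; every other person's position is unchanged or reduced.
No new person acquires control, so the clause is not triggered.

No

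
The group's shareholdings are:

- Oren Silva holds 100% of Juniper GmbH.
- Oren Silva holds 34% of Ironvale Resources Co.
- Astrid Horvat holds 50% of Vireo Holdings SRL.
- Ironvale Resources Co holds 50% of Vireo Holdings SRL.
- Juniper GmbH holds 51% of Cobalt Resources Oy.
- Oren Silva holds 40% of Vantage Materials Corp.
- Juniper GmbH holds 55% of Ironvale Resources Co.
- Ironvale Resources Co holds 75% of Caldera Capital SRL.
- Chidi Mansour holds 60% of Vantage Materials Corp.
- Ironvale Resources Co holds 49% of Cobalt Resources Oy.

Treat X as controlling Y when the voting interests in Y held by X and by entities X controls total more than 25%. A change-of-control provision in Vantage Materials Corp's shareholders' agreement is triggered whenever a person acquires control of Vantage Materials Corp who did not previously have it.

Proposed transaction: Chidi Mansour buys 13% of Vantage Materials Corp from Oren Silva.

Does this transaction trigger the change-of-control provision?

The purchase adds only to Chidi's holdings (Oren's stake shrinks), so Chidi is the only person who could newly come to control Vantage.
Chidi holds 60% of Vantage, so Chidi controls Vantage.
So Chidi already controls Vantage before the transaction.
After the purchase, Chidi's direct stake in Vantage rises to 60% + 13% = 73%, and Oren's stake falls to 27%.
Chidi controlled Vantage already, so this is not a new person acquiring control; every other person's position is unchanged or reduced.
No new person acquires control, so the clause is not triggered.

No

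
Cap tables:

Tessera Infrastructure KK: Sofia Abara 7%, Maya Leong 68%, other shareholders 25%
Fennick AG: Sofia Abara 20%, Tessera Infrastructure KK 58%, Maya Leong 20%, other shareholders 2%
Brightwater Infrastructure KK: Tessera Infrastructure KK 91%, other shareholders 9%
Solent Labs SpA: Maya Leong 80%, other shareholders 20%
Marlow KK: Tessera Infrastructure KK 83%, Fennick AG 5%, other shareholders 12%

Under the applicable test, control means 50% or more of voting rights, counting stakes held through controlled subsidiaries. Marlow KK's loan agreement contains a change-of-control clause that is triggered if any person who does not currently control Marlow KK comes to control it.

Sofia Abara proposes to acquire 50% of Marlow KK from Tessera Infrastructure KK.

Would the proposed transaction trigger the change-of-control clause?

The purchase adds only to Sofia's holdings (Tessera's stake shrinks), so Sofia is the only person who could newly come to control Marlow.
Sofia's largest direct stake is 20% in Fennick, which does not meet the threshold, so Sofia controls no company.
Neither Sofia nor any entity Sofia controls holds any voting interest in Marlow.
So before the transaction, Sofia does not control Marlow.
After the purchase, Sofia holds 50% of Marlow directly, and Tessera's stake falls to 33%.
Sofia holds 50% of Marlow, so Sofia controls Marlow.
Sofia did not control Marlow before and does after, so the clause is triggered.

Yes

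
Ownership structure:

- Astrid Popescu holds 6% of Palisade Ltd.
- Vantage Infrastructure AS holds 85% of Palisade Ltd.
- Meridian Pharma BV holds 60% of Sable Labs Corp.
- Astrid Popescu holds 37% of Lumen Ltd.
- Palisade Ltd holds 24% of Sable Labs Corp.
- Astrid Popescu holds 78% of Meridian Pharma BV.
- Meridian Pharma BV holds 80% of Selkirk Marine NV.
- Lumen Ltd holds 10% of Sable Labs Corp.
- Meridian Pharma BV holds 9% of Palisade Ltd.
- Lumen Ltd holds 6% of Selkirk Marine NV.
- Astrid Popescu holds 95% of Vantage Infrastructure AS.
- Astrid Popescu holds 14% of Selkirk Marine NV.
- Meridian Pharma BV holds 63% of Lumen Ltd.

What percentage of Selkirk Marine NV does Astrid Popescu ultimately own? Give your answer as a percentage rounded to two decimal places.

81.57%

Astrid reaches Selkirk along 4 paths.
Via Meridian → Lumen: 78% × 63% × 6% = 2.9484%.
Via Lumen: 37% × 6% = 2.22%.
Via Meridian: 78% × 80% = 62.4%.
Direct stake: 14% = 14%.
Total: 2.9484% + 2.22% + 62.4% + 14% = 81.5684%.
Rounded: 81.57%.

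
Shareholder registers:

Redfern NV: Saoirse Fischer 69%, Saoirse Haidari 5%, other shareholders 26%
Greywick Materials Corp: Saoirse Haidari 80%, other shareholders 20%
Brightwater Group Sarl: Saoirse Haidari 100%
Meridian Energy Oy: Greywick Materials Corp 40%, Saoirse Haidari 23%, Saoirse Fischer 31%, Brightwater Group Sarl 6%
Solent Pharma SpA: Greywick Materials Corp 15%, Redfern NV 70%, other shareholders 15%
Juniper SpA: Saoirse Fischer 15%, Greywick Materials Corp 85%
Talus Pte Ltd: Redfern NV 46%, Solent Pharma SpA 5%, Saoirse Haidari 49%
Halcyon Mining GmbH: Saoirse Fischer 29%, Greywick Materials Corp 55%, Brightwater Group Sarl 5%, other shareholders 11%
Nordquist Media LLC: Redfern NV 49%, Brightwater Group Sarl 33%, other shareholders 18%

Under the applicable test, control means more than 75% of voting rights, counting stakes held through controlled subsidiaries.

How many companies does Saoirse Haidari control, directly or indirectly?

Saoirse Haidari holds 80% of Greywick, so Saoirse Haidari controls Greywick.
Saoirse Haidari holds 100% of Brightwater, so Saoirse Haidari controls Brightwater.
Greywick holds 85% of Juniper, so Saoirse Haidari controls Juniper.
No other company's threshold is met.
Saoirse Haidari controls 3 companies.

3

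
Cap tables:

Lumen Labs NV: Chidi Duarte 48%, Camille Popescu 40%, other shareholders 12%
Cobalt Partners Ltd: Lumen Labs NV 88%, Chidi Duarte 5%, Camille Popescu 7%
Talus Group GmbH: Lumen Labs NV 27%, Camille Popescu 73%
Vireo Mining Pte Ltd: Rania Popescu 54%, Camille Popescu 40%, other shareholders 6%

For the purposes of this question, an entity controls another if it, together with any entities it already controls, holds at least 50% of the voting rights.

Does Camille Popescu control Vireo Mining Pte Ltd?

Camille holds 73% of Talus, so Camille controls Talus.
In Vireo, Camille's side holds only 40%, not ≥ 50%.
So Camille does not control Vireo.

No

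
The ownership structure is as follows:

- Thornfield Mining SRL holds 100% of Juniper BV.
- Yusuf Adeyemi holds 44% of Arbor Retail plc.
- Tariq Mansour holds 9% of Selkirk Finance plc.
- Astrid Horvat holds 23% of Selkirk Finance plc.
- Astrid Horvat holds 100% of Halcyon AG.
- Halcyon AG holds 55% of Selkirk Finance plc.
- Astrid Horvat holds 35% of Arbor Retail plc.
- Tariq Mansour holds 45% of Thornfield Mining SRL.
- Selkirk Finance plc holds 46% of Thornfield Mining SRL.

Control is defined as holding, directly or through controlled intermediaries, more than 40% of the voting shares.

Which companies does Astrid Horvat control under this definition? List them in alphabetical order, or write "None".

Halcyon AG, Juniper BV, Selkirk Finance plc, Thornfield Mining SRL

Astrid holds 100% of Halcyon, so Astrid controls Halcyon.
Halcyon and Astrid together hold 55% + 23% = 78% of Selkirk, so Astrid controls Selkirk.
Selkirk holds 46% of Thornfield, so Astrid controls Thornfield.
Thornfield holds 100% of Juniper, so Astrid controls Juniper.
No other company's threshold is met.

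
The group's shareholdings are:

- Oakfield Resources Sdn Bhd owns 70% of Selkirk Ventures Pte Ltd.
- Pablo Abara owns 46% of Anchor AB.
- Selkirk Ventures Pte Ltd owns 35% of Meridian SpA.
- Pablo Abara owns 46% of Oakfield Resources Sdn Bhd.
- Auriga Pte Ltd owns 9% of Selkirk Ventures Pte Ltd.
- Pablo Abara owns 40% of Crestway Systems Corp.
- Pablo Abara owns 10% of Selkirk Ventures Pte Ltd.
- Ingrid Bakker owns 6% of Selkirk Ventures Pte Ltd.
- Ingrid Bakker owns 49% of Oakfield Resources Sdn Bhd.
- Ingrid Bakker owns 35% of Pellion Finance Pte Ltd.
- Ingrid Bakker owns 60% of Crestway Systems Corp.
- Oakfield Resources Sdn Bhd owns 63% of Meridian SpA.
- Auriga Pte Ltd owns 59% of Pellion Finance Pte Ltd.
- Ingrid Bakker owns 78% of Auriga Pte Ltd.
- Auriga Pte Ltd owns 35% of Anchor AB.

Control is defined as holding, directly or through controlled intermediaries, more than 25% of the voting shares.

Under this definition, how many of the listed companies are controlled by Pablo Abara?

Pablo holds 46% of Oakfield, so Pablo controls Oakfield.
Pablo holds 40% of Crestway, so Pablo controls Crestway.
Pablo holds 46% of Anchor, so Pablo controls Anchor.
Pablo and Oakfield together hold 10% + 70% = 80% of Selkirk, so Pablo controls Selkirk.
Selkirk and Oakfield together hold 35% + 63% = 98% of Meridian, so Pablo controls Meridian.
No other company's threshold is met.
Pablo controls 5 companies.

5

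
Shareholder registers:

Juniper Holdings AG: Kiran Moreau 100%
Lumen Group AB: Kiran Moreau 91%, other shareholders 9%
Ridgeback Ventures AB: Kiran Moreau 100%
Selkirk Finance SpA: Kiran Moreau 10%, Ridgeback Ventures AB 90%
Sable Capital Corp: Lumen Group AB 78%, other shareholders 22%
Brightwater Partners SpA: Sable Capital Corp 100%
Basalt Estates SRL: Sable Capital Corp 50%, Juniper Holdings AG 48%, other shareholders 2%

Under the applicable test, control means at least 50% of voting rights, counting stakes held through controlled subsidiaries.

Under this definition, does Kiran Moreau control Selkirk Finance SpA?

Yes

Kiran holds 100% of Ridgeback, so Kiran controls Ridgeback.
Kiran and Ridgeback together hold 10% + 90% = 100% of Selkirk, so Kiran controls Selkirk.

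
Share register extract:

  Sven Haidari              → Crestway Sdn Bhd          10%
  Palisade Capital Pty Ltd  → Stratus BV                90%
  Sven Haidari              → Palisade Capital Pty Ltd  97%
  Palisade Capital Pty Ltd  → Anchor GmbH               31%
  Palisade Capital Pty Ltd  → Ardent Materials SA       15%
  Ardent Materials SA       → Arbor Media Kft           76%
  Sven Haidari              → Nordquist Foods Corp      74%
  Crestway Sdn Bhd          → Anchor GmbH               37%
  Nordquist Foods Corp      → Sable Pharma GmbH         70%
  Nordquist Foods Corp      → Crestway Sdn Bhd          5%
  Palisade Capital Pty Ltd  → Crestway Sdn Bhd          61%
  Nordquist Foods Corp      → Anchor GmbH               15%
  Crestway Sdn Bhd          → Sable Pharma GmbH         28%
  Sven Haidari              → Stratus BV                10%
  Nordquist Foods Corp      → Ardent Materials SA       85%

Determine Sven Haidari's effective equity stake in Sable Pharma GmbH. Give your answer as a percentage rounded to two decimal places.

Sven reaches Sable along 4 paths.
Via Crestway: 10% × 28% = 2.8%.
Via Palisade → Crestway: 97% × 61% × 28% = 16.5676%.
Via Nordquist → Crestway: 74% × 5% × 28% = 1.036%.
Via Nordquist: 74% × 70% = 51.8%.
Total: 2.8% + 16.5676% + 1.036% + 51.8% = 72.2036%.
Rounded: 72.20%.

72.20%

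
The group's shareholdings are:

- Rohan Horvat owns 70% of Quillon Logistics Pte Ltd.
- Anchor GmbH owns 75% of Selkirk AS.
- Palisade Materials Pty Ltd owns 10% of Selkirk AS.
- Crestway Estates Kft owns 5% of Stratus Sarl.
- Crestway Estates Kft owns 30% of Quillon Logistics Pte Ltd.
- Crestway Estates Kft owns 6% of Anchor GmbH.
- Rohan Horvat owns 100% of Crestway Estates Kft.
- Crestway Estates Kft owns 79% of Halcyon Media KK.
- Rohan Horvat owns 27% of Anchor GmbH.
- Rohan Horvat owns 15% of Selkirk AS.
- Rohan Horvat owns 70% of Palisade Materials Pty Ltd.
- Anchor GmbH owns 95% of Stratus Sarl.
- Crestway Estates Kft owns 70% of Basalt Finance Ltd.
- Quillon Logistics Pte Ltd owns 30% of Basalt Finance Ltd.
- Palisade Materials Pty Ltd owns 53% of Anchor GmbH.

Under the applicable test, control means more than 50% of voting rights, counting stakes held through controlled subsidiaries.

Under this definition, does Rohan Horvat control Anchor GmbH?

Rohan holds 100% of Crestway, so Rohan controls Crestway.
Rohan holds 70% of Palisade, so Rohan controls Palisade.
Rohan and Palisade and Crestway together hold 27% + 53% + 6% = 86% of Anchor, so Rohan controls Anchor.

Yes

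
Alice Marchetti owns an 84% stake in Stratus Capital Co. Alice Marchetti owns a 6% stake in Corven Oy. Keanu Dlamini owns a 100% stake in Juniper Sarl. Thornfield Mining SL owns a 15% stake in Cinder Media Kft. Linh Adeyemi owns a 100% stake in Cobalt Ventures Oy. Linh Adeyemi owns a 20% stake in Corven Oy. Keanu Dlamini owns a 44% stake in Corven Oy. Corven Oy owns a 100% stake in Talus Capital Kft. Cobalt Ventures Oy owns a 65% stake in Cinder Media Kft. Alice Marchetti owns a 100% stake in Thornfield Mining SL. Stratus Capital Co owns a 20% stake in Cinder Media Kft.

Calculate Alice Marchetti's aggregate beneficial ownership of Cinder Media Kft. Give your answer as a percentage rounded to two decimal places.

31.80%

Alice reaches Cinder along 2 paths.
Via Stratus: 84% × 20% = 16.8%.
Via Thornfield: 100% × 15% = 15%.
Total: 16.8% + 15% = 31.8%.
Rounded: 31.80%.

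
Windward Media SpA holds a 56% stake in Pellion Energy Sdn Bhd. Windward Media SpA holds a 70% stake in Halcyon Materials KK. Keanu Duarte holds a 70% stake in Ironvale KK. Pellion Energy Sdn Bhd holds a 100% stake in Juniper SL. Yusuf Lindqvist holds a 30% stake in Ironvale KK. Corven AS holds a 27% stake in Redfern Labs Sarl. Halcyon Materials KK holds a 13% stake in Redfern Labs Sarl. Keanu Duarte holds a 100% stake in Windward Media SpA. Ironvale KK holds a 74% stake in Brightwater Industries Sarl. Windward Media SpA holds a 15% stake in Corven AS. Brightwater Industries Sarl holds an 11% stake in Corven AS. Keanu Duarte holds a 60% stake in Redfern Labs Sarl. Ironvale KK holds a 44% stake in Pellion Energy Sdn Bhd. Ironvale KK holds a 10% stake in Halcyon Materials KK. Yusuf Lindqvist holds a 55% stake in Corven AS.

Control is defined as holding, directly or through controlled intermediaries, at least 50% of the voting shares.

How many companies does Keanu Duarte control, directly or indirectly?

Keanu holds 70% of Ironvale, so Keanu controls Ironvale.
Keanu holds 100% of Windward, so Keanu controls Windward.
Ironvale holds 74% of Brightwater, so Keanu controls Brightwater.
Ironvale and Windward together hold 10% + 70% = 80% of Halcyon, so Keanu controls Halcyon.
Halcyon and Keanu together hold 13% + 60% = 73% of Redfern, so Keanu controls Redfern.
Ironvale and Windward together hold 44% + 56% = 100% of Pellion, so Keanu controls Pellion.
Pellion holds 100% of Juniper, so Keanu controls Juniper.
No other company's threshold is met.
Keanu controls 7 companies.

7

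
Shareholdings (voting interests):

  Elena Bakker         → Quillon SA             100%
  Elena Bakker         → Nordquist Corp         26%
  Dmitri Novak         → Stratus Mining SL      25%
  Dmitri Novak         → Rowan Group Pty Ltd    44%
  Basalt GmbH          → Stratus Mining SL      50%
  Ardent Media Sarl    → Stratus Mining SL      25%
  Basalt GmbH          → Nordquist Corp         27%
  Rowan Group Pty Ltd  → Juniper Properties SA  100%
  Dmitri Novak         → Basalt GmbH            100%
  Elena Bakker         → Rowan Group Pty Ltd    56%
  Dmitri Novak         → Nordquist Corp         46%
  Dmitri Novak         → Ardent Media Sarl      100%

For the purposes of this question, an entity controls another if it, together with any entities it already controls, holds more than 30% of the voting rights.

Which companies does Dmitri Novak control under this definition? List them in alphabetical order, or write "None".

Dmitri holds 44% of Rowan, so Dmitri controls Rowan.
Dmitri holds 100% of Basalt, so Dmitri controls Basalt.
Dmitri holds 100% of Ardent, so Dmitri controls Ardent.
Dmitri and Ardent and Basalt together hold 25% + 25% + 50% = 100% of Stratus, so Dmitri controls Stratus.
Dmitri and Basalt together hold 46% + 27% = 73% of Nordquist, so Dmitri controls Nordquist.
Rowan holds 100% of Juniper, so Dmitri controls Juniper.
No other company's threshold is met.

Ardent Media Sarl, Basalt GmbH, Juniper Properties SA, Nordquist Corp, Rowan Group Pty Ltd, Stratus Mining SL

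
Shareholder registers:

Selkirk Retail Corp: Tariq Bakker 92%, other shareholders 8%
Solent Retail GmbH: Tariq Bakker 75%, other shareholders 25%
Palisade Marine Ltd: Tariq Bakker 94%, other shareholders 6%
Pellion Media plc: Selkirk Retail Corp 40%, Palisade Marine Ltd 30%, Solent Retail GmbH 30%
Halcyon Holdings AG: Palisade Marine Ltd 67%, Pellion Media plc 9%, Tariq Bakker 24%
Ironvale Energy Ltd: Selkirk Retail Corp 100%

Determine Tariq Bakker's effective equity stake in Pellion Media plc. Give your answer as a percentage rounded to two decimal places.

87.50%

Tariq reaches Pellion along 3 paths.
Via Selkirk: 92% × 40% = 36.8%.
Via Palisade: 94% × 30% = 28.2%.
Via Solent: 75% × 30% = 22.5%.
Total: 36.8% + 28.2% + 22.5% = 87.5%.
Rounded: 87.50%.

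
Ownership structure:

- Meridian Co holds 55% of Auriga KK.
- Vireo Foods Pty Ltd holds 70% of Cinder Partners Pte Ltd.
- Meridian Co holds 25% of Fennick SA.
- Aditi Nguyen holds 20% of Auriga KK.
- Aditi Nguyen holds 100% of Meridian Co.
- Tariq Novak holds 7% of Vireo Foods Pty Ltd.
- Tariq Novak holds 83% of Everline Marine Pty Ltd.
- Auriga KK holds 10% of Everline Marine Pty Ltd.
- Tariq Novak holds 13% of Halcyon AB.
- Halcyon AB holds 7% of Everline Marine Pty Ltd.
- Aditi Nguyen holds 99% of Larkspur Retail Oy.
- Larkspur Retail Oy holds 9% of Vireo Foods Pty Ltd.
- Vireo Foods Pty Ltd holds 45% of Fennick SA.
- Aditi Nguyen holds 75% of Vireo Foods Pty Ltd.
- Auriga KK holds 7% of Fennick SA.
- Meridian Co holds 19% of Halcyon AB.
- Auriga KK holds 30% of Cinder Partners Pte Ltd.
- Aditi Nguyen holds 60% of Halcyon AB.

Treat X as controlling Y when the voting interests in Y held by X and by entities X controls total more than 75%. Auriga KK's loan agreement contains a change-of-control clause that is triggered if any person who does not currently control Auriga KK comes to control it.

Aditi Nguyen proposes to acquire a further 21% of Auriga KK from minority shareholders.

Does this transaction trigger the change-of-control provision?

Yes

The purchase changes only Aditi's holdings, so Aditi is the only person who could newly come to control Auriga.
Aditi holds 99% of Larkspur, so Aditi controls Larkspur.
Aditi holds 100% of Meridian, so Aditi controls Meridian.
Aditi and Larkspur together hold 75% + 9% = 84% of Vireo, so Aditi controls Vireo.
Aditi and Meridian together hold 60% + 19% = 79% of Halcyon, so Aditi controls Halcyon.
In Auriga, Aditi's side holds only 55% + 20% = 75%, not > 75%.
So before the transaction, Aditi does not control Auriga.
After the purchase, Aditi's direct stake in Auriga rises to 20% + 21% = 41%.
Meridian and Aditi together hold 55% + 41% = 96% of Auriga, so Aditi controls Auriga.
Aditi did not control Auriga before and does after, so the clause is triggered.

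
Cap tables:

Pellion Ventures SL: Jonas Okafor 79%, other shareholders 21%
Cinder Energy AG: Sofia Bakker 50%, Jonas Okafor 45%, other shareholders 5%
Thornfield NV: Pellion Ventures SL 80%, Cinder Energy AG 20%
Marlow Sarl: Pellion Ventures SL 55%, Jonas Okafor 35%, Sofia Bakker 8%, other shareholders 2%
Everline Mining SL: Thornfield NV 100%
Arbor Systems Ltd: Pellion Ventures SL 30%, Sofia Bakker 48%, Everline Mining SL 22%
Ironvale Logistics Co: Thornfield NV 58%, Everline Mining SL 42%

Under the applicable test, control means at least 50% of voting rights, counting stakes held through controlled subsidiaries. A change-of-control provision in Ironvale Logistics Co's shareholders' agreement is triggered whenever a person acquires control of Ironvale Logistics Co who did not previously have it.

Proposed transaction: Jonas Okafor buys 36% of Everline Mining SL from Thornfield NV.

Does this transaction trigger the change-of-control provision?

The purchase adds only to Jonas's holdings (Thornfield's stake shrinks), so Jonas is the only person who could newly come to control Ironvale.
Jonas holds 79% of Pellion, so Jonas controls Pellion.
Pellion holds 80% of Thornfield, so Jonas controls Thornfield.
Thornfield holds 100% of Everline, so Jonas controls Everline.
Thornfield and Everline together hold 58% + 42% = 100% of Ironvale, so Jonas controls Ironvale.
So Jonas already controls Ironvale before the transaction.
After the purchase, Jonas holds 36% of Everline directly, and Thornfield's stake falls to 64%.
Jonas controlled Ironvale already, so this is not a new person acquiring control; every other person's position is unchanged or reduced.
No new person acquires control, so the clause is not triggered.

No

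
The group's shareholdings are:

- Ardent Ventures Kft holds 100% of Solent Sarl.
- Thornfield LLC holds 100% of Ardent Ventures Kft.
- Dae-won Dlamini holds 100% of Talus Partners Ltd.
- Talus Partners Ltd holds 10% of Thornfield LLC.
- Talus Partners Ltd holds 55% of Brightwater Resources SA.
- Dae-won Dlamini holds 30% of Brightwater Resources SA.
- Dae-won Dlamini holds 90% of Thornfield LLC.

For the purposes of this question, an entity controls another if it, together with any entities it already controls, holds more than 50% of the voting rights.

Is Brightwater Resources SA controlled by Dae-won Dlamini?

Yes

Dae-won holds 100% of Talus, so Dae-won controls Talus.
Dae-won and Talus together hold 30% + 55% = 85% of Brightwater, so Dae-won controls Brightwater.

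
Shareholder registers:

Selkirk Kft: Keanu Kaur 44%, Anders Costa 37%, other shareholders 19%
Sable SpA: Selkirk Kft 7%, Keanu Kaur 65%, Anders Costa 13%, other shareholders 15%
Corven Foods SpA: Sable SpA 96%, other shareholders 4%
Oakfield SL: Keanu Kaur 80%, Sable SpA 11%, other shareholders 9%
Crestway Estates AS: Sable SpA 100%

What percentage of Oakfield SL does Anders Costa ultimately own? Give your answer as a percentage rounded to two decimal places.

Anders reaches Oakfield along 2 paths.
Via Selkirk → Sable: 37% × 7% × 11% = 0.2849%.
Via Sable: 13% × 11% = 1.43%.
Total: 0.2849% + 1.43% = 1.7149%.
Rounded: 1.71%.

1.71%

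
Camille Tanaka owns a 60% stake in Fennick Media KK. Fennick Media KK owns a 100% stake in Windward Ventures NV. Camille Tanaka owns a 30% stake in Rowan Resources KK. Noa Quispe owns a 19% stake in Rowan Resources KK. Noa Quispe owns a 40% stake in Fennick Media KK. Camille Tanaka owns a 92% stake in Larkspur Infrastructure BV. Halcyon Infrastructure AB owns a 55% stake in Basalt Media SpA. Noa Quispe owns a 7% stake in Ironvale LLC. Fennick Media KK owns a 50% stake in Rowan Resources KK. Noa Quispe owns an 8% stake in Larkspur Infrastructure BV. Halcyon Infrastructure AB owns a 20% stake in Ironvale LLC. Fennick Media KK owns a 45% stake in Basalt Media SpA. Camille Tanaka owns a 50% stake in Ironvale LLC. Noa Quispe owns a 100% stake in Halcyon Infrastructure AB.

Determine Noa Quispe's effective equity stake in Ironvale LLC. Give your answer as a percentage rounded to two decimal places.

Noa reaches Ironvale along 2 paths.
Via Halcyon: 100% × 20% = 20%.
Direct stake: 7% = 7%.
Total: 20% + 7% = 27%.
Rounded: 27.00%.

27.00%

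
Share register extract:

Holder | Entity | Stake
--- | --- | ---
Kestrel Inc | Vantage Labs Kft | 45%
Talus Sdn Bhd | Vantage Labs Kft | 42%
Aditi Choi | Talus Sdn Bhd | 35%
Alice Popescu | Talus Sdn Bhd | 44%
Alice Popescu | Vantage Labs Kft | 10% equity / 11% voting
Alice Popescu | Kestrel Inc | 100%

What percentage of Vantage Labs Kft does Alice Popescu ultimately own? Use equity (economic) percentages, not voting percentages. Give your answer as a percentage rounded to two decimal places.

Alice reaches Vantage along 3 paths.
Via Kestrel: 100% × 45% = 45%.
Direct stake: 10% = 10%.
Via Talus: 44% × 42% = 18.48%.
Total: 45% + 10% + 18.48% = 73.48%.

73.48%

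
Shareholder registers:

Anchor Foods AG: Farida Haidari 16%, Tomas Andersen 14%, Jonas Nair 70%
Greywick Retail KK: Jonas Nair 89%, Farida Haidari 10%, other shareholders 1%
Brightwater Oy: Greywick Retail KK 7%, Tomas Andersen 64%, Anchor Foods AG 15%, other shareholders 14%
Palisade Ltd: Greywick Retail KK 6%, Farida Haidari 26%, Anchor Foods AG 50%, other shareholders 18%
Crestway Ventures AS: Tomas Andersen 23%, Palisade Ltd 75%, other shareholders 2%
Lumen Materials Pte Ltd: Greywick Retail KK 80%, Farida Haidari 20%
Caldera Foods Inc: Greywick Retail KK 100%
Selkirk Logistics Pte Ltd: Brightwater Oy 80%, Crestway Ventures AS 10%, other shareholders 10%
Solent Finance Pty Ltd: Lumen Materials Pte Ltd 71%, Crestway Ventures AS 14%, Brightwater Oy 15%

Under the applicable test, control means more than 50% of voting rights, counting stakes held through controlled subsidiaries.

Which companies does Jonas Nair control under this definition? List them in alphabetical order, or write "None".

Anchor Foods AG, Caldera Foods Inc, Crestway Ventures AS, Greywick Retail KK, Lumen Materials Pte Ltd, Palisade Ltd, Solent Finance Pty Ltd

Jonas holds 70% of Anchor, so Jonas controls Anchor.
Jonas holds 89% of Greywick, so Jonas controls Greywick.
Greywick and Anchor together hold 6% + 50% = 56% of Palisade, so Jonas controls Palisade.
Palisade holds 75% of Crestway, so Jonas controls Crestway.
Greywick holds 80% of Lumen, so Jonas controls Lumen.
Greywick holds 100% of Caldera, so Jonas controls Caldera.
Lumen and Crestway together hold 71% + 14% = 85% of Solent, so Jonas controls Solent.
No other company's threshold is met.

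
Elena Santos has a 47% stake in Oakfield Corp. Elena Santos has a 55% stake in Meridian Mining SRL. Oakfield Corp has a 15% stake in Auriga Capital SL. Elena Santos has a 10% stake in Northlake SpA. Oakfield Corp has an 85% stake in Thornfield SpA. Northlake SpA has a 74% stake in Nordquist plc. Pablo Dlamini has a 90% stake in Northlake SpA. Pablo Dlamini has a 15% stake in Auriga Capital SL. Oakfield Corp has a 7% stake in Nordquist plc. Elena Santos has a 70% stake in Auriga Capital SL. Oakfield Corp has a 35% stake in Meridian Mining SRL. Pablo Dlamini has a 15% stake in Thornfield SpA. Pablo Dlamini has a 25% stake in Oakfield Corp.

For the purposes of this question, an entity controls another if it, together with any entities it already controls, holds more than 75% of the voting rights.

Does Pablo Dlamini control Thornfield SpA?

Pablo holds 90% of Northlake, so Pablo controls Northlake.
In Thornfield, Pablo's side holds only 15%, not > 75%.
So Pablo does not control Thornfield.

No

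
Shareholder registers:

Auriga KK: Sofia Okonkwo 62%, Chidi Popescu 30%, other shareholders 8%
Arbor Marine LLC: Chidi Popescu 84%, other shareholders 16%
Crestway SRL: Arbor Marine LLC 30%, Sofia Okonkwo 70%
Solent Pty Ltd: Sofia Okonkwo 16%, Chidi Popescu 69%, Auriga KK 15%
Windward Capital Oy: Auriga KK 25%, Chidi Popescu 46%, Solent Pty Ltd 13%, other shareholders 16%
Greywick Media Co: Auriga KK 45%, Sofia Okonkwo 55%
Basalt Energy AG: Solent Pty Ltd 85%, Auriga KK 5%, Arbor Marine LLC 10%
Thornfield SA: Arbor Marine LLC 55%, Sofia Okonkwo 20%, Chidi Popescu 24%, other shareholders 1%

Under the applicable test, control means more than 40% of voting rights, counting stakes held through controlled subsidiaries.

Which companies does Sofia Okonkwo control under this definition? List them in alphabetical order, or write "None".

Sofia holds 62% of Auriga, so Sofia controls Auriga.
Sofia holds 70% of Crestway, so Sofia controls Crestway.
Auriga and Sofia together hold 45% + 55% = 100% of Greywick, so Sofia controls Greywick.
No other company's threshold is met.

Auriga KK, Crestway SRL, Greywick Media Co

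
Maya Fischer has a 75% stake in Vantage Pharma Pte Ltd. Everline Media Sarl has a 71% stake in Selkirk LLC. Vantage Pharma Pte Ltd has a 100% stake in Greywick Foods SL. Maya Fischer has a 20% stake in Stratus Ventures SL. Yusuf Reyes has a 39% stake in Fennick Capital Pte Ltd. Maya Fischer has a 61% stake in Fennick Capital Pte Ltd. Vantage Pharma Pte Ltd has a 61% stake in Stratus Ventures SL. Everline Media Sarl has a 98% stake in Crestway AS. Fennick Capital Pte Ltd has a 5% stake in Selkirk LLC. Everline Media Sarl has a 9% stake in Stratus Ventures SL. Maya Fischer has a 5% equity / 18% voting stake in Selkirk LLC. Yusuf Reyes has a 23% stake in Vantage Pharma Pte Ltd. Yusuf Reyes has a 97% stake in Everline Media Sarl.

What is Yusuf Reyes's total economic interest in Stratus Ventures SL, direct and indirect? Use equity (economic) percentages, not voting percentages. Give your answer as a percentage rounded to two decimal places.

Yusuf reaches Stratus along 2 paths.
Via Vantage: 23% × 61% = 14.03%.
Via Everline: 97% × 9% = 8.73%.
Total: 14.03% + 8.73% = 22.76%.

22.76%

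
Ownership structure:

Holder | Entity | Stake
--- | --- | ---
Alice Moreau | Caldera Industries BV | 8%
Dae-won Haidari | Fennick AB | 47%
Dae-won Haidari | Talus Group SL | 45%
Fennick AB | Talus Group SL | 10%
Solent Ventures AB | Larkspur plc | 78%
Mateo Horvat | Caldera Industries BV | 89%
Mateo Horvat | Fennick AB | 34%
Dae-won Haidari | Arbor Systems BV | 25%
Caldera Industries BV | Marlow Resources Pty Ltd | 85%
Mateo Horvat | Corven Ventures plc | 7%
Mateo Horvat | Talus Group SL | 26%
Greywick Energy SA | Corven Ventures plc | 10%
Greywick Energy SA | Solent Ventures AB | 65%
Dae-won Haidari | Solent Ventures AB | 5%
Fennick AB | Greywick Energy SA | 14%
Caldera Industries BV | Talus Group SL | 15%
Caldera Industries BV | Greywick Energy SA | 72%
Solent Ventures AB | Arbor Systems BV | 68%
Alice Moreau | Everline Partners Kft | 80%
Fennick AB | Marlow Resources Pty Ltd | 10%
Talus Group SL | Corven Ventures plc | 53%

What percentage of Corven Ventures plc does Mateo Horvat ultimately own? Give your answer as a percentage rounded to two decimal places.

Mateo reaches Corven along 6 paths.
Direct stake: 7% = 7%.
Via Fennick → Greywick: 34% × 14% × 10% = 0.476%.
Via Caldera → Greywick: 89% × 72% × 10% = 6.408%.
Via Caldera → Talus: 89% × 15% × 53% = 7.0755%.
Via Fennick → Talus: 34% × 10% × 53% = 1.802%.
Via Talus: 26% × 53% = 13.78%.
Total: 7% + 0.476% + 6.408% + 7.0755% + 1.802% + 13.78% = 36.5415%.
Rounded: 36.54%.

36.54%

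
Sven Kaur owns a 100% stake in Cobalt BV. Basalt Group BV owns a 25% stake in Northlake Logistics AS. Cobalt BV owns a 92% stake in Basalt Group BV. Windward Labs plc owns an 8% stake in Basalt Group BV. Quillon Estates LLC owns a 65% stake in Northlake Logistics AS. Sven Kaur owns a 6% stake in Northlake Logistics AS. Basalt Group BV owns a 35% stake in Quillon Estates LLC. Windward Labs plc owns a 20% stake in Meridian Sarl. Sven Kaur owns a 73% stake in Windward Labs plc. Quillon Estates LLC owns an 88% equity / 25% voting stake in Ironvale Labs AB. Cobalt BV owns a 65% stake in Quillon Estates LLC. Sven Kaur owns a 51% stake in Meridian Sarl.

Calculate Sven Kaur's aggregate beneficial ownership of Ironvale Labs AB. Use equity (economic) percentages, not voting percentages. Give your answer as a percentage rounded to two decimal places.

87.33%

Sven reaches Ironvale along 3 paths.
Via Cobalt → Basalt → Quillon: 100% × 92% × 35% × 88% = 28.336%.
Via Windward → Basalt → Quillon: 73% × 8% × 35% × 88% = 1.79872%.
Via Cobalt → Quillon: 100% × 65% × 88% = 57.2%.
Total: 28.336% + 1.79872% + 57.2% = 87.33472%.
Rounded: 87.33%.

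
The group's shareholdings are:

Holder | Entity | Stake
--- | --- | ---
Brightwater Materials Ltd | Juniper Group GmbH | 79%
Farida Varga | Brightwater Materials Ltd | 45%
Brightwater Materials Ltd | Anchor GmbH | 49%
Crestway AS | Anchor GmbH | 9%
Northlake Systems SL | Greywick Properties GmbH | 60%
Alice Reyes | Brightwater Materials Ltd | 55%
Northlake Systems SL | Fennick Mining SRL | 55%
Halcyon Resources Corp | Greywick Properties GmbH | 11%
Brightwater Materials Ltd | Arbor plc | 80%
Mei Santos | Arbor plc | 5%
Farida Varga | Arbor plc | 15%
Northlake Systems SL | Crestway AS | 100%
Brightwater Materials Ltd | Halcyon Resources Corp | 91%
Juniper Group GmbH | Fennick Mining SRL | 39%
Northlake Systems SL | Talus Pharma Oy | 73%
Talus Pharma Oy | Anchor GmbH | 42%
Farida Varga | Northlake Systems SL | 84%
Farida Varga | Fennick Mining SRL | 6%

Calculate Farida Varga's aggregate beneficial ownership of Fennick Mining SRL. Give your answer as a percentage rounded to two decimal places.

66.06%

Farida reaches Fennick along 3 paths.
Via Northlake: 84% × 55% = 46.2%.
Via Brightwater → Juniper: 45% × 79% × 39% = 13.8645%.
Direct stake: 6% = 6%.
Total: 46.2% + 13.8645% + 6% = 66.0645%.
Rounded: 66.06%.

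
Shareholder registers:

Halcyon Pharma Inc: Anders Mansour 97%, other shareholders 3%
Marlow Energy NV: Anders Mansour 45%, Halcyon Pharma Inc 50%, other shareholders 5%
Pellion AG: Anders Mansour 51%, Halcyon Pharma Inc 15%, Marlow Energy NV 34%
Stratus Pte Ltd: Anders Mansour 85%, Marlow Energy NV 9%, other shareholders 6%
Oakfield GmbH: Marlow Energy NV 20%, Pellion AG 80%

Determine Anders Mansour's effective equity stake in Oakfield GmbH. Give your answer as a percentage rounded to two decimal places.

Anders reaches Oakfield along 6 paths.
Via Marlow: 45% × 20% = 9%.
Via Halcyon → Marlow: 97% × 50% × 20% = 9.7%.
Via Pellion: 51% × 80% = 40.8%.
Via Halcyon → Pellion: 97% × 15% × 80% = 11.64%.
Via Marlow → Pellion: 45% × 34% × 80% = 12.24%.
Via Halcyon → Marlow → Pellion: 97% × 50% × 34% × 80% = 13.192%.
Total: 9% + 9.7% + 40.8% + 11.64% + 12.24% + 13.192% = 96.572%.
Rounded: 96.57%.

96.57%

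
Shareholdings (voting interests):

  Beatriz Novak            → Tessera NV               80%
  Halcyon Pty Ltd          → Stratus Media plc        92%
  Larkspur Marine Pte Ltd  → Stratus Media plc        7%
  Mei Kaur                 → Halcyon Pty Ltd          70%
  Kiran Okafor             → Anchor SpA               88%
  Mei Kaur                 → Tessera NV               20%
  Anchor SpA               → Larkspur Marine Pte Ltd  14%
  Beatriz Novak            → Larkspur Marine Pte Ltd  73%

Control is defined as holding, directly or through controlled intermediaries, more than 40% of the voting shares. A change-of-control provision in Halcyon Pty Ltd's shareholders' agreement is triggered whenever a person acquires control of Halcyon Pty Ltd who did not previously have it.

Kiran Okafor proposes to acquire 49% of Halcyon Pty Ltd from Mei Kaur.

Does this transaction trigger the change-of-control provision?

Yes

The purchase adds only to Kiran's holdings (Mei's stake shrinks), so Kiran is the only person who could newly come to control Halcyon.
Kiran holds 88% of Anchor, so Kiran controls Anchor.
Neither Kiran nor any entity Kiran controls holds any voting interest in Halcyon.
So before the transaction, Kiran does not control Halcyon.
After the purchase, Kiran holds 49% of Halcyon directly, and Mei's stake falls to 21%.
Kiran holds 49% of Halcyon, so Kiran controls Halcyon.
Kiran did not control Halcyon before and does after, so the clause is triggered.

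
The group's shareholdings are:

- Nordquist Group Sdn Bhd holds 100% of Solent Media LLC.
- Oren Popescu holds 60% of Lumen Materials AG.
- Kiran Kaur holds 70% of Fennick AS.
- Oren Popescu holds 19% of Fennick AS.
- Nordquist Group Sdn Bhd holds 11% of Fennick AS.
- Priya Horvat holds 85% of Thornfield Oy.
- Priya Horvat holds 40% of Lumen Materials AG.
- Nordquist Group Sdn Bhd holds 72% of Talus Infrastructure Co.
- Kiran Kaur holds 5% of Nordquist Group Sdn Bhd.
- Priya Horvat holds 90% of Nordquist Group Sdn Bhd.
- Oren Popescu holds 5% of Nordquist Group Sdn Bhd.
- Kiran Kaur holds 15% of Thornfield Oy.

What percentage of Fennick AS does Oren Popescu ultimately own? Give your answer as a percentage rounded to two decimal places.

19.55%

Oren reaches Fennick along 2 paths.
Direct stake: 19% = 19%.
Via Nordquist: 5% × 11% = 0.55%.
Total: 19% + 0.55% = 19.55%.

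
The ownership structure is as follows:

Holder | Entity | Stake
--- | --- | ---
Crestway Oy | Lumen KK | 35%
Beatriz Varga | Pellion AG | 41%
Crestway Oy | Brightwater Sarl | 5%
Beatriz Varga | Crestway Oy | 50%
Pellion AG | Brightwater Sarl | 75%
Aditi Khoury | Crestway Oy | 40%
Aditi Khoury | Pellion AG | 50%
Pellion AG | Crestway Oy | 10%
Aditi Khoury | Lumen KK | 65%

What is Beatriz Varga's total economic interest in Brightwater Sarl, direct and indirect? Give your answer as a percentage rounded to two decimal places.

Beatriz reaches Brightwater along 3 paths.
Via Pellion: 41% × 75% = 30.75%.
Via Pellion → Crestway: 41% × 10% × 5% = 0.205%.
Via Crestway: 50% × 5% = 2.5%.
Total: 30.75% + 0.205% + 2.5% = 33.455%.
Rounded: 33.46%.

33.46%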